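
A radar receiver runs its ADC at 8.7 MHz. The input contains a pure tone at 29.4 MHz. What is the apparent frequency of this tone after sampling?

29.4 MHz mod fs = 3.3 MHz.
3.3 MHz ≤ fs/2 = 4.35 MHz, appears at 3.3 MHz.

3.3 MHz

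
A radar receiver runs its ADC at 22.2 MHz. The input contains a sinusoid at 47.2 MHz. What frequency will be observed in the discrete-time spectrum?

2.8 MHz

47.2 MHz mod fs = 2.8 MHz.
2.8 MHz ≤ fs/2 = 11.1 MHz, appears at 2.8 MHz.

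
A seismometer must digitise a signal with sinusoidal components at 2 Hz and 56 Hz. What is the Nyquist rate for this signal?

Highest-frequency component: 56 Hz.
Nyquist rate = 2 × 56 Hz = 112 Hz.

112 Hz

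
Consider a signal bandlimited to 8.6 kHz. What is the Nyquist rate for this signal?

17.2 kHz

Nyquist rate = 2 × 8.6 kHz = 17.2 kHz.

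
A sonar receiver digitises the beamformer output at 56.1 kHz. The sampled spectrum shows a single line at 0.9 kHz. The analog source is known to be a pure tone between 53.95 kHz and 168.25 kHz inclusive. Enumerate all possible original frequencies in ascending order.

55.2 kHz, 57 kHz, 111.3 kHz, 113.1 kHz, 167.4 kHz

Frequencies that alias to 0.9 kHz are k·fs ± 0.9 kHz for integer k ≥ 0.
k=0: 0.9 kHz.
k=1: 55.2 kHz, 57 kHz.
k=2: 111.3 kHz, 113.1 kHz.
k=3: 167.4 kHz, 169.2 kHz.
k=4: 223.5 kHz, 225.3 kHz.
Within [53.95 kHz, 168.25 kHz]: 55.2 kHz, 57 kHz, 111.3 kHz, 113.1 kHz, 167.4 kHz.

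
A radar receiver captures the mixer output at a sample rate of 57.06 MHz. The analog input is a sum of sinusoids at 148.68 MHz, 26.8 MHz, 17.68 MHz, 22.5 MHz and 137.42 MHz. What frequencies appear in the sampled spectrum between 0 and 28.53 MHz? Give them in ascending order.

fs/2 = 28.53 MHz.
148.68 MHz mod fs = 34.56 MHz.
34.56 MHz > fs/2 = 28.53 MHz, folds to fs − 34.56 MHz = 22.5 MHz.
26.8 MHz ≤ fs/2 = 28.53 MHz, passes unchanged.
17.68 MHz ≤ fs/2 = 28.53 MHz, passes unchanged.
22.5 MHz ≤ fs/2 = 28.53 MHz, passes unchanged.
137.42 MHz mod fs = 23.3 MHz.
23.3 MHz ≤ fs/2 = 28.53 MHz, appears at 23.3 MHz.
Distinct values: {17.68 MHz, 22.5 MHz, 23.3 MHz, 26.8 MHz}.

17.68 MHz, 22.5 MHz, 23.3 MHz, 26.8 MHz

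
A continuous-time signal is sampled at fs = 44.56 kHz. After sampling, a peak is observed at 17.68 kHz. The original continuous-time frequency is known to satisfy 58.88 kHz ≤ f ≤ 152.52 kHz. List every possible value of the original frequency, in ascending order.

62.24 kHz, 71.44 kHz, 106.8 kHz, 116 kHz, 151.36 kHz

Frequencies that alias to 17.68 kHz are k·fs ± 17.68 kHz for integer k ≥ 0.
k=0: 17.68 kHz.
k=1: 26.88 kHz, 62.24 kHz.
k=2: 71.44 kHz, 106.8 kHz.
k=3: 116 kHz, 151.36 kHz.
k=4: 160.56 kHz, 195.92 kHz.
Within [58.88 kHz, 152.52 kHz]: 62.24 kHz, 71.44 kHz, 106.8 kHz, 116 kHz, 151.36 kHz.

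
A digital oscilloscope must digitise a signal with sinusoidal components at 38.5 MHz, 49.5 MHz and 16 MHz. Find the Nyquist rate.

Highest-frequency component: 49.5 MHz.
Nyquist rate = 2 × 49.5 MHz = 99 MHz.

99 MHz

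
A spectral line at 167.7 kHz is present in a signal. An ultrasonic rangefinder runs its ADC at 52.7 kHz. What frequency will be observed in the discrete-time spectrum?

9.6 kHz

167.7 kHz mod fs = 9.6 kHz.
9.6 kHz ≤ fs/2 = 26.35 kHz, appears at 9.6 kHz.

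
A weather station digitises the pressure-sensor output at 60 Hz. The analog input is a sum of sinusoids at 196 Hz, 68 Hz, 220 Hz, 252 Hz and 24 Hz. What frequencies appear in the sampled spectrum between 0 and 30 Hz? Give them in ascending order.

8 Hz, 12 Hz, 16 Hz, 20 Hz, 24 Hz

fs/2 = 30 Hz.
196 Hz mod fs = 16 Hz.
16 Hz ≤ fs/2 = 30 Hz, appears at 16 Hz.
68 Hz mod fs = 8 Hz.
8 Hz ≤ fs/2 = 30 Hz, appears at 8 Hz.
220 Hz mod fs = 40 Hz.
40 Hz > fs/2 = 30 Hz, folds to fs − 40 Hz = 20 Hz.
252 Hz mod fs = 12 Hz.
12 Hz ≤ fs/2 = 30 Hz, appears at 12 Hz.
24 Hz ≤ fs/2 = 30 Hz, passes unchanged.
Distinct values: {8 Hz, 12 Hz, 16 Hz, 20 Hz, 24 Hz}.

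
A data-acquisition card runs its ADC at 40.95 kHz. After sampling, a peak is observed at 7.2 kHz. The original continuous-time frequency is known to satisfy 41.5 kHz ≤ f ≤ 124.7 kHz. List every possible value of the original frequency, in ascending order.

Frequencies that alias to 7.2 kHz are k·fs ± 7.2 kHz for integer k ≥ 0.
k=0: 7.2 kHz.
k=1: 33.75 kHz, 48.15 kHz.
k=2: 74.7 kHz, 89.1 kHz.
k=3: 115.65 kHz, 130.05 kHz.
k=4: 156.6 kHz, 171 kHz.
Within [41.5 kHz, 124.7 kHz]: 48.15 kHz, 74.7 kHz, 89.1 kHz, 115.65 kHz.

48.15 kHz, 74.7 kHz, 89.1 kHz, 115.65 kHz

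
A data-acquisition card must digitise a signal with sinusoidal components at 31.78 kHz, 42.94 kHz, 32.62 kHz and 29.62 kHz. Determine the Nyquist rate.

85.88 kHz

Highest-frequency component: 42.94 kHz.
Nyquist rate = 2 × 42.94 kHz = 85.88 kHz.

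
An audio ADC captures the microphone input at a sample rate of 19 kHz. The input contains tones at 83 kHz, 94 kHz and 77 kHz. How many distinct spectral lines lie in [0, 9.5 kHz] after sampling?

fs/2 = 9.5 kHz.
83 kHz mod fs = 7 kHz.
7 kHz ≤ fs/2 = 9.5 kHz, appears at 7 kHz.
94 kHz mod fs = 18 kHz.
18 kHz > fs/2 = 9.5 kHz, folds to fs − 18 kHz = 1 kHz.
77 kHz mod fs = 1 kHz.
1 kHz ≤ fs/2 = 9.5 kHz, appears at 1 kHz.
Distinct values: {1 kHz, 7 kHz} → 2.

2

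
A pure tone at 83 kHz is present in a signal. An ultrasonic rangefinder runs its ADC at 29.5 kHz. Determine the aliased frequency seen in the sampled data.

5.5 kHz

83 kHz mod fs = 24 kHz.
24 kHz > fs/2 = 14.75 kHz, folds to fs − 24 kHz = 5.5 kHz.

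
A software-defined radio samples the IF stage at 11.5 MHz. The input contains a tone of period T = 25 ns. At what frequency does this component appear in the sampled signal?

5.5 MHz

T = 25 ns → f = 1/T = 40 MHz.
40 MHz mod fs = 5.5 MHz.
5.5 MHz ≤ fs/2 = 5.75 MHz, appears at 5.5 MHz.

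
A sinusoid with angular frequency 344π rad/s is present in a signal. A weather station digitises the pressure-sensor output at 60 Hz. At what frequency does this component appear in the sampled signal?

ω = 344π rad/s → f = ω/(2π) = 172 Hz.
172 Hz mod fs = 52 Hz.
52 Hz > fs/2 = 30 Hz, folds to fs − 52 Hz = 8 Hz.

8 Hz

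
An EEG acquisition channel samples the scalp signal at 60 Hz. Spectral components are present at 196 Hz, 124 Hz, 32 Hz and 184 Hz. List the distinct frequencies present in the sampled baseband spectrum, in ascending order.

4 Hz, 16 Hz, 28 Hz

fs/2 = 30 Hz.
196 Hz mod fs = 16 Hz.
16 Hz ≤ fs/2 = 30 Hz, appears at 16 Hz.
124 Hz mod fs = 4 Hz.
4 Hz ≤ fs/2 = 30 Hz, appears at 4 Hz.
32 Hz > fs/2 = 30 Hz, folds to fs − 32 Hz = 28 Hz.
184 Hz mod fs = 4 Hz.
4 Hz ≤ fs/2 = 30 Hz, appears at 4 Hz.
Distinct values: {4 Hz, 16 Hz, 28 Hz}.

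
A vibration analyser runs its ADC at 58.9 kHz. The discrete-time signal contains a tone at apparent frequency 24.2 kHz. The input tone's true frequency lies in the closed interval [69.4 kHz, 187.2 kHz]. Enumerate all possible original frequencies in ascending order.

Frequencies that alias to 24.2 kHz are k·fs ± 24.2 kHz for integer k ≥ 0.
k=0: 24.2 kHz.
k=1: 34.7 kHz, 83.1 kHz.
k=2: 93.6 kHz, 142 kHz.
k=3: 152.5 kHz, 200.9 kHz.
k=4: 211.4 kHz, 259.8 kHz.
Within [69.4 kHz, 187.2 kHz]: 83.1 kHz, 93.6 kHz, 142 kHz, 152.5 kHz.

83.1 kHz, 93.6 kHz, 142 kHz, 152.5 kHz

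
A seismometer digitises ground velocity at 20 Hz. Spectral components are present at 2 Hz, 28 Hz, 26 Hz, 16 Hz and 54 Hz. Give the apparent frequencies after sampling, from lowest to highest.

fs/2 = 10 Hz.
2 Hz ≤ fs/2 = 10 Hz, passes unchanged.
28 Hz mod fs = 8 Hz.
8 Hz ≤ fs/2 = 10 Hz, appears at 8 Hz.
26 Hz mod fs = 6 Hz.
6 Hz ≤ fs/2 = 10 Hz, appears at 6 Hz.
16 Hz > fs/2 = 10 Hz, folds to fs − 16 Hz = 4 Hz.
54 Hz mod fs = 14 Hz.
14 Hz > fs/2 = 10 Hz, folds to fs − 14 Hz = 6 Hz.
Distinct values: {2 Hz, 4 Hz, 6 Hz, 8 Hz}.

2 Hz, 4 Hz, 6 Hz, 8 Hz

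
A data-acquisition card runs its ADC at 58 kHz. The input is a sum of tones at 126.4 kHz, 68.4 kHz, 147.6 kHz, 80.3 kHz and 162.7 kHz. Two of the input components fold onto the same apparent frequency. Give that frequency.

fs/2 = 29 kHz.
126.4 kHz mod fs = 10.4 kHz.
10.4 kHz ≤ fs/2 = 29 kHz, appears at 10.4 kHz.
68.4 kHz mod fs = 10.4 kHz.
10.4 kHz ≤ fs/2 = 29 kHz, appears at 10.4 kHz.
147.6 kHz mod fs = 31.6 kHz.
31.6 kHz > fs/2 = 29 kHz, folds to fs − 31.6 kHz = 26.4 kHz.
80.3 kHz mod fs = 22.3 kHz.
22.3 kHz ≤ fs/2 = 29 kHz, appears at 22.3 kHz.
162.7 kHz mod fs = 46.7 kHz.
46.7 kHz > fs/2 = 29 kHz, folds to fs − 46.7 kHz = 11.3 kHz.
68.4 kHz and 126.4 kHz both map to 10.4 kHz.

10.4 kHz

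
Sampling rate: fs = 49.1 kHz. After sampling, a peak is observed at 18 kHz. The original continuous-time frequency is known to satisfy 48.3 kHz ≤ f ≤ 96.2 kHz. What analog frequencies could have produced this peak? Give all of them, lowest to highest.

Frequencies that alias to 18 kHz are k·fs ± 18 kHz for integer k ≥ 0.
k=0: 18 kHz.
k=1: 31.1 kHz, 67.1 kHz.
k=2: 80.2 kHz, 116.2 kHz.
k=3: 129.3 kHz, 165.3 kHz.
Within [48.3 kHz, 96.2 kHz]: 67.1 kHz, 80.2 kHz.

67.1 kHz, 80.2 kHz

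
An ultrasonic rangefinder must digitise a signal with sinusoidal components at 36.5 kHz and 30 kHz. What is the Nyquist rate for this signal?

Highest-frequency component: 36.5 kHz.
Nyquist rate = 2 × 36.5 kHz = 73 kHz.

73 kHz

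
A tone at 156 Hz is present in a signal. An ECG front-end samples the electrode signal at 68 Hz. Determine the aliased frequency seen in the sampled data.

156 Hz mod fs = 20 Hz.
20 Hz ≤ fs/2 = 34 Hz, appears at 20 Hz.

20 Hz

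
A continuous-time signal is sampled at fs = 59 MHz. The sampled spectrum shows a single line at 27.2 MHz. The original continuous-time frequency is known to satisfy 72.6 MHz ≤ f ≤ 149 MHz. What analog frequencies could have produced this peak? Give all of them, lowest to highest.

86.2 MHz, 90.8 MHz, 145.2 MHz

Frequencies that alias to 27.2 MHz are k·fs ± 27.2 MHz for integer k ≥ 0.
k=0: 27.2 MHz.
k=1: 31.8 MHz, 86.2 MHz.
k=2: 90.8 MHz, 145.2 MHz.
k=3: 149.8 MHz, 204.2 MHz.
Within [72.6 MHz, 149 MHz]: 86.2 MHz, 90.8 MHz, 145.2 MHz.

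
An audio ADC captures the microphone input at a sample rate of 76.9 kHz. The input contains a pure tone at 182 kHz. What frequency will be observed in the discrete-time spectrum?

28.2 kHz

182 kHz mod fs = 28.2 kHz.
28.2 kHz ≤ fs/2 = 38.45 kHz, appears at 28.2 kHz.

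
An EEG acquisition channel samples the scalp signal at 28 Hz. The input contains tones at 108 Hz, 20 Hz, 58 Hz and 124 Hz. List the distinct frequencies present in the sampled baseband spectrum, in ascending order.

fs/2 = 14 Hz.
108 Hz mod fs = 24 Hz.
24 Hz > fs/2 = 14 Hz, folds to fs − 24 Hz = 4 Hz.
20 Hz > fs/2 = 14 Hz, folds to fs − 20 Hz = 8 Hz.
58 Hz mod fs = 2 Hz.
2 Hz ≤ fs/2 = 14 Hz, appears at 2 Hz.
124 Hz mod fs = 12 Hz.
12 Hz ≤ fs/2 = 14 Hz, appears at 12 Hz.
Distinct values: {2 Hz, 4 Hz, 8 Hz, 12 Hz}.

2 Hz, 4 Hz, 8 Hz, 12 Hz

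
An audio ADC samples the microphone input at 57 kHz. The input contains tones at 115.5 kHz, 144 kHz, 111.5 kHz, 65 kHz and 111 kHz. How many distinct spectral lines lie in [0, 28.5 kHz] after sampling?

5

fs/2 = 28.5 kHz.
115.5 kHz mod fs = 1.5 kHz.
1.5 kHz ≤ fs/2 = 28.5 kHz, appears at 1.5 kHz.
144 kHz mod fs = 30 kHz.
30 kHz > fs/2 = 28.5 kHz, folds to fs − 30 kHz = 27 kHz.
111.5 kHz mod fs = 54.5 kHz.
54.5 kHz > fs/2 = 28.5 kHz, folds to fs − 54.5 kHz = 2.5 kHz.
65 kHz mod fs = 8 kHz.
8 kHz ≤ fs/2 = 28.5 kHz, appears at 8 kHz.
111 kHz mod fs = 54 kHz.
54 kHz > fs/2 = 28.5 kHz, folds to fs − 54 kHz = 3 kHz.
Distinct values: {1.5 kHz, 2.5 kHz, 3 kHz, 8 kHz, 27 kHz} → 5.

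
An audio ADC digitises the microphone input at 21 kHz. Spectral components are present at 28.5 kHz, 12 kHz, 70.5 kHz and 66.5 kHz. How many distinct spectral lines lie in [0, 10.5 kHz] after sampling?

3

fs/2 = 10.5 kHz.
28.5 kHz mod fs = 7.5 kHz.
7.5 kHz ≤ fs/2 = 10.5 kHz, appears at 7.5 kHz.
12 kHz > fs/2 = 10.5 kHz, folds to fs − 12 kHz = 9 kHz.
70.5 kHz mod fs = 7.5 kHz.
7.5 kHz ≤ fs/2 = 10.5 kHz, appears at 7.5 kHz.
66.5 kHz mod fs = 3.5 kHz.
3.5 kHz ≤ fs/2 = 10.5 kHz, appears at 3.5 kHz.
Distinct values: {3.5 kHz, 7.5 kHz, 9 kHz} → 3.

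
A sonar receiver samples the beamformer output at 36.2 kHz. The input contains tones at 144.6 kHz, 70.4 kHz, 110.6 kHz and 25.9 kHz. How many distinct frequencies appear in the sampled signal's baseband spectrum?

3

fs/2 = 18.1 kHz.
144.6 kHz mod fs = 36 kHz.
36 kHz > fs/2 = 18.1 kHz, folds to fs − 36 kHz = 0.2 kHz.
70.4 kHz mod fs = 34.2 kHz.
34.2 kHz > fs/2 = 18.1 kHz, folds to fs − 34.2 kHz = 2 kHz.
110.6 kHz mod fs = 2 kHz.
2 kHz ≤ fs/2 = 18.1 kHz, appears at 2 kHz.
25.9 kHz > fs/2 = 18.1 kHz, folds to fs − 25.9 kHz = 10.3 kHz.
Distinct values: {0.2 kHz, 2 kHz, 10.3 kHz} → 3.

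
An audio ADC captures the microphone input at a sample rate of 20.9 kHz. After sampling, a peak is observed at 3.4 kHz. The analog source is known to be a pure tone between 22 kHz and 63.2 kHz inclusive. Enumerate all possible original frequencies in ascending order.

24.3 kHz, 38.4 kHz, 45.2 kHz, 59.3 kHz

Frequencies that alias to 3.4 kHz are k·fs ± 3.4 kHz for integer k ≥ 0.
k=0: 3.4 kHz.
k=1: 17.5 kHz, 24.3 kHz.
k=2: 38.4 kHz, 45.2 kHz.
k=3: 59.3 kHz, 66.1 kHz.
k=4: 80.2 kHz, 87 kHz.
Within [22 kHz, 63.2 kHz]: 24.3 kHz, 38.4 kHz, 45.2 kHz, 59.3 kHz.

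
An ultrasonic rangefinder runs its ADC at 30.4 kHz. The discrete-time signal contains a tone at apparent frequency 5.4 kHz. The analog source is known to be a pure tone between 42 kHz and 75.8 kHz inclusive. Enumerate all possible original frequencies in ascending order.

Frequencies that alias to 5.4 kHz are k·fs ± 5.4 kHz for integer k ≥ 0.
k=0: 5.4 kHz.
k=1: 25 kHz, 35.8 kHz.
k=2: 55.4 kHz, 66.2 kHz.
k=3: 85.8 kHz, 96.6 kHz.
Within [42 kHz, 75.8 kHz]: 55.4 kHz, 66.2 kHz.

55.4 kHz, 66.2 kHz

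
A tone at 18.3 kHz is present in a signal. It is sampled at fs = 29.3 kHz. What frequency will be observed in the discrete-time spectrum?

18.3 kHz > fs/2 = 14.65 kHz, folds to fs − 18.3 kHz = 11 kHz.

11 kHz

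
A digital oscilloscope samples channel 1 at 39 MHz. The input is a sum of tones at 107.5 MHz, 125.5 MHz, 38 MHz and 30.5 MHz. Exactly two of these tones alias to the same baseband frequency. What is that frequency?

8.5 MHz

fs/2 = 19.5 MHz.
107.5 MHz mod fs = 29.5 MHz.
29.5 MHz > fs/2 = 19.5 MHz, folds to fs − 29.5 MHz = 9.5 MHz.
125.5 MHz mod fs = 8.5 MHz.
8.5 MHz ≤ fs/2 = 19.5 MHz, appears at 8.5 MHz.
38 MHz > fs/2 = 19.5 MHz, folds to fs − 38 MHz = 1 MHz.
30.5 MHz > fs/2 = 19.5 MHz, folds to fs − 30.5 MHz = 8.5 MHz.
30.5 MHz and 125.5 MHz both map to 8.5 MHz.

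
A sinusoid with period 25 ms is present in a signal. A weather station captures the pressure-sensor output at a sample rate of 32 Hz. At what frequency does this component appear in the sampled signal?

8 Hz

T = 25 ms → f = 1/T = 40 Hz.
40 Hz mod fs = 8 Hz.
8 Hz ≤ fs/2 = 16 Hz, appears at 8 Hz.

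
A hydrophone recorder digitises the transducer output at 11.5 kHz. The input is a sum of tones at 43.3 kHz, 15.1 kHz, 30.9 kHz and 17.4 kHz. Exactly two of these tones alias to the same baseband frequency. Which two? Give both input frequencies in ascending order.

fs/2 = 5.75 kHz.
43.3 kHz mod fs = 8.8 kHz.
8.8 kHz > fs/2 = 5.75 kHz, folds to fs − 8.8 kHz = 2.7 kHz.
15.1 kHz mod fs = 3.6 kHz.
3.6 kHz ≤ fs/2 = 5.75 kHz, appears at 3.6 kHz.
30.9 kHz mod fs = 7.9 kHz.
7.9 kHz > fs/2 = 5.75 kHz, folds to fs − 7.9 kHz = 3.6 kHz.
17.4 kHz mod fs = 5.9 kHz.
5.9 kHz > fs/2 = 5.75 kHz, folds to fs − 5.9 kHz = 5.6 kHz.
15.1 kHz and 30.9 kHz both map to 3.6 kHz.

15.1 kHz, 30.9 kHz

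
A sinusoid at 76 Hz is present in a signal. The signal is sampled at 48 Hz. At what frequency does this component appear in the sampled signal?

20 Hz

76 Hz mod fs = 28 Hz.
28 Hz > fs/2 = 24 Hz, folds to fs − 28 Hz = 20 Hz.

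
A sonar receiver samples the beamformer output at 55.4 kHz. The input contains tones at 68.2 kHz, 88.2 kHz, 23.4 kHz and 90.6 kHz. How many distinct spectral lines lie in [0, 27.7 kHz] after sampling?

fs/2 = 27.7 kHz.
68.2 kHz mod fs = 12.8 kHz.
12.8 kHz ≤ fs/2 = 27.7 kHz, appears at 12.8 kHz.
88.2 kHz mod fs = 32.8 kHz.
32.8 kHz > fs/2 = 27.7 kHz, folds to fs − 32.8 kHz = 22.6 kHz.
23.4 kHz ≤ fs/2 = 27.7 kHz, passes unchanged.
90.6 kHz mod fs = 35.2 kHz.
35.2 kHz > fs/2 = 27.7 kHz, folds to fs − 35.2 kHz = 20.2 kHz.
Distinct values: {12.8 kHz, 20.2 kHz, 22.6 kHz, 23.4 kHz} → 4.

4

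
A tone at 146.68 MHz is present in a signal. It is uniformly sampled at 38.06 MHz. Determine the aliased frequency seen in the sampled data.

5.56 MHz

146.68 MHz mod fs = 32.5 MHz.
32.5 MHz > fs/2 = 19.03 MHz, folds to fs − 32.5 MHz = 5.56 MHz.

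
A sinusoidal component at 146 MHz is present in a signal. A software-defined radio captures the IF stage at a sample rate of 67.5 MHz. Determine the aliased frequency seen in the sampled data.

11 MHz

146 MHz mod fs = 11 MHz.
11 MHz ≤ fs/2 = 33.75 MHz, appears at 11 MHz.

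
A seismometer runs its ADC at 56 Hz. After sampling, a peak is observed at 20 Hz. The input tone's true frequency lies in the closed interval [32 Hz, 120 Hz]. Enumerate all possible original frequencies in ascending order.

36 Hz, 76 Hz, 92 Hz

Frequencies that alias to 20 Hz are k·fs ± 20 Hz for integer k ≥ 0.
k=0: 20 Hz.
k=1: 36 Hz, 76 Hz.
k=2: 92 Hz, 132 Hz.
k=3: 148 Hz, 188 Hz.
Within [32 Hz, 120 Hz]: 36 Hz, 76 Hz, 92 Hz.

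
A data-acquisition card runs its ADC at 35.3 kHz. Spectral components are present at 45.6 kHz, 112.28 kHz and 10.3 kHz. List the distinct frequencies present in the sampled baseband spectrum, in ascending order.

6.38 kHz, 10.3 kHz

fs/2 = 17.65 kHz.
45.6 kHz mod fs = 10.3 kHz.
10.3 kHz ≤ fs/2 = 17.65 kHz, appears at 10.3 kHz.
112.28 kHz mod fs = 6.38 kHz.
6.38 kHz ≤ fs/2 = 17.65 kHz, appears at 6.38 kHz.
10.3 kHz ≤ fs/2 = 17.65 kHz, passes unchanged.
Distinct values: {6.38 kHz, 10.3 kHz}.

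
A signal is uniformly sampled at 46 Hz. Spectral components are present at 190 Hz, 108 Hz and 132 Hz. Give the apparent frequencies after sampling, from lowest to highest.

fs/2 = 23 Hz.
190 Hz mod fs = 6 Hz.
6 Hz ≤ fs/2 = 23 Hz, appears at 6 Hz.
108 Hz mod fs = 16 Hz.
16 Hz ≤ fs/2 = 23 Hz, appears at 16 Hz.
132 Hz mod fs = 40 Hz.
40 Hz > fs/2 = 23 Hz, folds to fs − 40 Hz = 6 Hz.
Distinct values: {6 Hz, 16 Hz}.

6 Hz, 16 Hz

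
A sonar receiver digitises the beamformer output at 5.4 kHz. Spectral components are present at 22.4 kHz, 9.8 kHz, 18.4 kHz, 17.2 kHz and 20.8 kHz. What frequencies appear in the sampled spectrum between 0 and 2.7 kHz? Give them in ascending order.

0.8 kHz, 1 kHz, 2.2 kHz

fs/2 = 2.7 kHz.
22.4 kHz mod fs = 0.8 kHz.
0.8 kHz ≤ fs/2 = 2.7 kHz, appears at 0.8 kHz.
9.8 kHz mod fs = 4.4 kHz.
4.4 kHz > fs/2 = 2.7 kHz, folds to fs − 4.4 kHz = 1 kHz.
18.4 kHz mod fs = 2.2 kHz.
2.2 kHz ≤ fs/2 = 2.7 kHz, appears at 2.2 kHz.
17.2 kHz mod fs = 1 kHz.
1 kHz ≤ fs/2 = 2.7 kHz, appears at 1 kHz.
20.8 kHz mod fs = 4.6 kHz.
4.6 kHz > fs/2 = 2.7 kHz, folds to fs − 4.6 kHz = 0.8 kHz.
Distinct values: {0.8 kHz, 1 kHz, 2.2 kHz}.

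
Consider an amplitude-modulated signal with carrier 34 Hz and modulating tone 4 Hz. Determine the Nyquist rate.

76 Hz

AM sidebands sit at fc ± fm = 30 Hz and 38 Hz.
Highest-frequency component: 38 Hz.
Nyquist rate = 2 × 38 Hz = 76 Hz.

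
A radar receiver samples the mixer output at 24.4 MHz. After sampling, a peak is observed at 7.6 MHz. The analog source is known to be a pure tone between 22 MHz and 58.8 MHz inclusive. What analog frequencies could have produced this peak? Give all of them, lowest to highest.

32 MHz, 41.2 MHz, 56.4 MHz

Frequencies that alias to 7.6 MHz are k·fs ± 7.6 MHz for integer k ≥ 0.
k=0: 7.6 MHz.
k=1: 16.8 MHz, 32 MHz.
k=2: 41.2 MHz, 56.4 MHz.
k=3: 65.6 MHz, 80.8 MHz.
Within [22 MHz, 58.8 MHz]: 32 MHz, 41.2 MHz, 56.4 MHz.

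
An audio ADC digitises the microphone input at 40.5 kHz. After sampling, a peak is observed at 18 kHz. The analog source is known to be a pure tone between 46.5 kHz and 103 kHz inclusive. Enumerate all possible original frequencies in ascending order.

58.5 kHz, 63 kHz, 99 kHz

Frequencies that alias to 18 kHz are k·fs ± 18 kHz for integer k ≥ 0.
k=0: 18 kHz.
k=1: 22.5 kHz, 58.5 kHz.
k=2: 63 kHz, 99 kHz.
k=3: 103.5 kHz, 139.5 kHz.
Within [46.5 kHz, 103 kHz]: 58.5 kHz, 63 kHz, 99 kHz.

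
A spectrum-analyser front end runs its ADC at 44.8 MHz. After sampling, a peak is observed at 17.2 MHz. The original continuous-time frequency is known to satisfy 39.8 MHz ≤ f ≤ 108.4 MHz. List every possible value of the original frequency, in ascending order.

62 MHz, 72.4 MHz, 106.8 MHz

Frequencies that alias to 17.2 MHz are k·fs ± 17.2 MHz for integer k ≥ 0.
k=0: 17.2 MHz.
k=1: 27.6 MHz, 62 MHz.
k=2: 72.4 MHz, 106.8 MHz.
k=3: 117.2 MHz, 151.6 MHz.
Within [39.8 MHz, 108.4 MHz]: 62 MHz, 72.4 MHz, 106.8 MHz.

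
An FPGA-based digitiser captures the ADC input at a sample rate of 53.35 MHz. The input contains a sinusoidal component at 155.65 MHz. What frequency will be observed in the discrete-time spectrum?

155.65 MHz mod fs = 48.95 MHz.
48.95 MHz > fs/2 = 26.675 MHz, folds to fs − 48.95 MHz = 4.4 MHz.

4.4 MHz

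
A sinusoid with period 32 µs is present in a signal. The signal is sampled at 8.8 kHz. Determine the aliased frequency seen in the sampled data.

3.95 kHz

T = 32 µs → f = 1/T = 31.25 kHz.
31.25 kHz mod fs = 4.85 kHz.
4.85 kHz > fs/2 = 4.4 kHz, folds to fs − 4.85 kHz = 3.95 kHz.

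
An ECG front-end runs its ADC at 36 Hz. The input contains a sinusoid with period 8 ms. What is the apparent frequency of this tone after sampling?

17 Hz

T = 8 ms → f = 1/T = 125 Hz.
125 Hz mod fs = 17 Hz.
17 Hz ≤ fs/2 = 18 Hz, appears at 17 Hz.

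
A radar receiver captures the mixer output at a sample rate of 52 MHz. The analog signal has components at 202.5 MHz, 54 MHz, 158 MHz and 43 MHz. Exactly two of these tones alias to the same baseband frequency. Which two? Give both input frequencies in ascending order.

fs/2 = 26 MHz.
202.5 MHz mod fs = 46.5 MHz.
46.5 MHz > fs/2 = 26 MHz, folds to fs − 46.5 MHz = 5.5 MHz.
54 MHz mod fs = 2 MHz.
2 MHz ≤ fs/2 = 26 MHz, appears at 2 MHz.
158 MHz mod fs = 2 MHz.
2 MHz ≤ fs/2 = 26 MHz, appears at 2 MHz.
43 MHz > fs/2 = 26 MHz, folds to fs − 43 MHz = 9 MHz.
54 MHz and 158 MHz both map to 2 MHz.

54 MHz, 158 MHz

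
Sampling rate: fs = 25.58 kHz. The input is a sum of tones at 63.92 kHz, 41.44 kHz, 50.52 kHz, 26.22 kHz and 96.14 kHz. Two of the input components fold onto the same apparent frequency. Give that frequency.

0.64 kHz

fs/2 = 12.79 kHz.
63.92 kHz mod fs = 12.76 kHz.
12.76 kHz ≤ fs/2 = 12.79 kHz, appears at 12.76 kHz.
41.44 kHz mod fs = 15.86 kHz.
15.86 kHz > fs/2 = 12.79 kHz, folds to fs − 15.86 kHz = 9.72 kHz.
50.52 kHz mod fs = 24.94 kHz.
24.94 kHz > fs/2 = 12.79 kHz, folds to fs − 24.94 kHz = 0.64 kHz.
26.22 kHz mod fs = 0.64 kHz.
0.64 kHz ≤ fs/2 = 12.79 kHz, appears at 0.64 kHz.
96.14 kHz mod fs = 19.4 kHz.
19.4 kHz > fs/2 = 12.79 kHz, folds to fs − 19.4 kHz = 6.18 kHz.
26.22 kHz and 50.52 kHz both map to 0.64 kHz.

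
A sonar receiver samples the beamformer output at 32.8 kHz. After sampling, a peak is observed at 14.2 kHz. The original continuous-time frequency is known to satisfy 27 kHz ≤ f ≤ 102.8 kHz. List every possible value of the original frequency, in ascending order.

Frequencies that alias to 14.2 kHz are k·fs ± 14.2 kHz for integer k ≥ 0.
k=0: 14.2 kHz.
k=1: 18.6 kHz, 47 kHz.
k=2: 51.4 kHz, 79.8 kHz.
k=3: 84.2 kHz, 112.6 kHz.
k=4: 117 kHz, 145.4 kHz.
Within [27 kHz, 102.8 kHz]: 47 kHz, 51.4 kHz, 79.8 kHz, 84.2 kHz.

47 kHz, 51.4 kHz, 79.8 kHz, 84.2 kHz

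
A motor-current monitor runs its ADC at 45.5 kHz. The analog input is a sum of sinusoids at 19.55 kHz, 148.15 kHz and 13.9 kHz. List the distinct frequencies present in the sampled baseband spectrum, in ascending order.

11.65 kHz, 13.9 kHz, 19.55 kHz

fs/2 = 22.75 kHz.
19.55 kHz ≤ fs/2 = 22.75 kHz, passes unchanged.
148.15 kHz mod fs = 11.65 kHz.
11.65 kHz ≤ fs/2 = 22.75 kHz, appears at 11.65 kHz.
13.9 kHz ≤ fs/2 = 22.75 kHz, passes unchanged.
Distinct values: {11.65 kHz, 13.9 kHz, 19.55 kHz}.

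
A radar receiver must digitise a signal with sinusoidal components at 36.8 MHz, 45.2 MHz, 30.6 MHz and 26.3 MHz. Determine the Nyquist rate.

Highest-frequency component: 45.2 MHz.
Nyquist rate = 2 × 45.2 MHz = 90.4 MHz.

90.4 MHz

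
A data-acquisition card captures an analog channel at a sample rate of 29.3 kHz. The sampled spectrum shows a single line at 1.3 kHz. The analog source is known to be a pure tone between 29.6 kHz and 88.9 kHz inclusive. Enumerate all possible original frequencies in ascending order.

Frequencies that alias to 1.3 kHz are k·fs ± 1.3 kHz for integer k ≥ 0.
k=0: 1.3 kHz.
k=1: 28 kHz, 30.6 kHz.
k=2: 57.3 kHz, 59.9 kHz.
k=3: 86.6 kHz, 89.2 kHz.
k=4: 115.9 kHz, 118.5 kHz.
Within [29.6 kHz, 88.9 kHz]: 30.6 kHz, 57.3 kHz, 59.9 kHz, 86.6 kHz.

30.6 kHz, 57.3 kHz, 59.9 kHz, 86.6 kHz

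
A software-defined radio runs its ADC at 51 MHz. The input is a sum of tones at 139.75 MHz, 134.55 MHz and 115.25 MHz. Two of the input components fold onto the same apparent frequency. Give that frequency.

13.25 MHz

fs/2 = 25.5 MHz.
139.75 MHz mod fs = 37.75 MHz.
37.75 MHz > fs/2 = 25.5 MHz, folds to fs − 37.75 MHz = 13.25 MHz.
134.55 MHz mod fs = 32.55 MHz.
32.55 MHz > fs/2 = 25.5 MHz, folds to fs − 32.55 MHz = 18.45 MHz.
115.25 MHz mod fs = 13.25 MHz.
13.25 MHz ≤ fs/2 = 25.5 MHz, appears at 13.25 MHz.
115.25 MHz and 139.75 MHz both map to 13.25 MHz.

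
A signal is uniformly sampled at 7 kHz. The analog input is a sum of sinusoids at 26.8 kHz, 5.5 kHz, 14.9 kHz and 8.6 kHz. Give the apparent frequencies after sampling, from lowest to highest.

fs/2 = 3.5 kHz.
26.8 kHz mod fs = 5.8 kHz.
5.8 kHz > fs/2 = 3.5 kHz, folds to fs − 5.8 kHz = 1.2 kHz.
5.5 kHz > fs/2 = 3.5 kHz, folds to fs − 5.5 kHz = 1.5 kHz.
14.9 kHz mod fs = 0.9 kHz.
0.9 kHz ≤ fs/2 = 3.5 kHz, appears at 0.9 kHz.
8.6 kHz mod fs = 1.6 kHz.
1.6 kHz ≤ fs/2 = 3.5 kHz, appears at 1.6 kHz.
Distinct values: {0.9 kHz, 1.2 kHz, 1.5 kHz, 1.6 kHz}.

0.9 kHz, 1.2 kHz, 1.5 kHz, 1.6 kHz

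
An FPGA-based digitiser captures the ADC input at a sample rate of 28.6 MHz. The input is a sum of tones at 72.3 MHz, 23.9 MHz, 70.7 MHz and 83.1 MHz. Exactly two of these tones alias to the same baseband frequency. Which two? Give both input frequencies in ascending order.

fs/2 = 14.3 MHz.
72.3 MHz mod fs = 15.1 MHz.
15.1 MHz > fs/2 = 14.3 MHz, folds to fs − 15.1 MHz = 13.5 MHz.
23.9 MHz > fs/2 = 14.3 MHz, folds to fs − 23.9 MHz = 4.7 MHz.
70.7 MHz mod fs = 13.5 MHz.
13.5 MHz ≤ fs/2 = 14.3 MHz, appears at 13.5 MHz.
83.1 MHz mod fs = 25.9 MHz.
25.9 MHz > fs/2 = 14.3 MHz, folds to fs − 25.9 MHz = 2.7 MHz.
70.7 MHz and 72.3 MHz both map to 13.5 MHz.

70.7 MHz, 72.3 MHz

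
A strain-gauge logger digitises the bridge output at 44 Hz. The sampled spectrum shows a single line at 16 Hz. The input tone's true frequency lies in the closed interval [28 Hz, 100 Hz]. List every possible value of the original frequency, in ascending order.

28 Hz, 60 Hz, 72 Hz

Frequencies that alias to 16 Hz are k·fs ± 16 Hz for integer k ≥ 0.
k=0: 16 Hz.
k=1: 28 Hz, 60 Hz.
k=2: 72 Hz, 104 Hz.
k=3: 116 Hz, 148 Hz.
Within [28 Hz, 100 Hz]: 28 Hz, 60 Hz, 72 Hz.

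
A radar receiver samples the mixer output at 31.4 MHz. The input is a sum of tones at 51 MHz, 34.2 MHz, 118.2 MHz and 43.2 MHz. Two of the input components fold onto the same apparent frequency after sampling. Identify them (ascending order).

43.2 MHz, 51 MHz

fs/2 = 15.7 MHz.
51 MHz mod fs = 19.6 MHz.
19.6 MHz > fs/2 = 15.7 MHz, folds to fs − 19.6 MHz = 11.8 MHz.
34.2 MHz mod fs = 2.8 MHz.
2.8 MHz ≤ fs/2 = 15.7 MHz, appears at 2.8 MHz.
118.2 MHz mod fs = 24 MHz.
24 MHz > fs/2 = 15.7 MHz, folds to fs − 24 MHz = 7.4 MHz.
43.2 MHz mod fs = 11.8 MHz.
11.8 MHz ≤ fs/2 = 15.7 MHz, appears at 11.8 MHz.
43.2 MHz and 51 MHz both map to 11.8 MHz.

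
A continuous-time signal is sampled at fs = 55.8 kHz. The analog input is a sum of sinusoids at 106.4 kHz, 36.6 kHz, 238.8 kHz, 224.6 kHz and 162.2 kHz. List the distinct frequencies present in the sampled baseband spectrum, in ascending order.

1.4 kHz, 5.2 kHz, 15.6 kHz, 19.2 kHz

fs/2 = 27.9 kHz.
106.4 kHz mod fs = 50.6 kHz.
50.6 kHz > fs/2 = 27.9 kHz, folds to fs − 50.6 kHz = 5.2 kHz.
36.6 kHz > fs/2 = 27.9 kHz, folds to fs − 36.6 kHz = 19.2 kHz.
238.8 kHz mod fs = 15.6 kHz.
15.6 kHz ≤ fs/2 = 27.9 kHz, appears at 15.6 kHz.
224.6 kHz mod fs = 1.4 kHz.
1.4 kHz ≤ fs/2 = 27.9 kHz, appears at 1.4 kHz.
162.2 kHz mod fs = 50.6 kHz.
50.6 kHz > fs/2 = 27.9 kHz, folds to fs − 50.6 kHz = 5.2 kHz.
Distinct values: {1.4 kHz, 5.2 kHz, 15.6 kHz, 19.2 kHz}.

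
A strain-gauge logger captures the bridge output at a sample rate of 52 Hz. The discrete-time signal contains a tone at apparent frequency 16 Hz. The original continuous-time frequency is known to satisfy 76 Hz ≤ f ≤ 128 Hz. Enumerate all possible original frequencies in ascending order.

88 Hz, 120 Hz

Frequencies that alias to 16 Hz are k·fs ± 16 Hz for integer k ≥ 0.
k=0: 16 Hz.
k=1: 36 Hz, 68 Hz.
k=2: 88 Hz, 120 Hz.
k=3: 140 Hz, 172 Hz.
Within [76 Hz, 128 Hz]: 88 Hz, 120 Hz.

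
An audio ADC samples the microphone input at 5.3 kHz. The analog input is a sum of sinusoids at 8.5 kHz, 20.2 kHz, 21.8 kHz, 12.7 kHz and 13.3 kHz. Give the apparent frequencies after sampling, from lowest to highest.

0.6 kHz, 1 kHz, 2.1 kHz, 2.6 kHz

fs/2 = 2.65 kHz.
8.5 kHz mod fs = 3.2 kHz.
3.2 kHz > fs/2 = 2.65 kHz, folds to fs − 3.2 kHz = 2.1 kHz.
20.2 kHz mod fs = 4.3 kHz.
4.3 kHz > fs/2 = 2.65 kHz, folds to fs − 4.3 kHz = 1 kHz.
21.8 kHz mod fs = 0.6 kHz.
0.6 kHz ≤ fs/2 = 2.65 kHz, appears at 0.6 kHz.
12.7 kHz mod fs = 2.1 kHz.
2.1 kHz ≤ fs/2 = 2.65 kHz, appears at 2.1 kHz.
13.3 kHz mod fs = 2.7 kHz.
2.7 kHz > fs/2 = 2.65 kHz, folds to fs − 2.7 kHz = 2.6 kHz.
Distinct values: {0.6 kHz, 1 kHz, 2.1 kHz, 2.6 kHz}.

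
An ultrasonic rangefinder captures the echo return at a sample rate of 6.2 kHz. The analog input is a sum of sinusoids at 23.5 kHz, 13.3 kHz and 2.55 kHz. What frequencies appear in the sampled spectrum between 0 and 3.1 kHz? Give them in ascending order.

fs/2 = 3.1 kHz.
23.5 kHz mod fs = 4.9 kHz.
4.9 kHz > fs/2 = 3.1 kHz, folds to fs − 4.9 kHz = 1.3 kHz.
13.3 kHz mod fs = 0.9 kHz.
0.9 kHz ≤ fs/2 = 3.1 kHz, appears at 0.9 kHz.
2.55 kHz ≤ fs/2 = 3.1 kHz, passes unchanged.
Distinct values: {0.9 kHz, 1.3 kHz, 2.55 kHz}.

0.9 kHz, 1.3 kHz, 2.55 kHz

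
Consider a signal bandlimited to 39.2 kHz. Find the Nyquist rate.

Nyquist rate = 2 × 39.2 kHz = 78.4 kHz.

78.4 kHz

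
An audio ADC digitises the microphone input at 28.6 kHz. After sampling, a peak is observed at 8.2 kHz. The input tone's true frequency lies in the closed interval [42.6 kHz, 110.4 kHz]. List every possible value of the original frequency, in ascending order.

49 kHz, 65.4 kHz, 77.6 kHz, 94 kHz, 106.2 kHz

Frequencies that alias to 8.2 kHz are k·fs ± 8.2 kHz for integer k ≥ 0.
k=0: 8.2 kHz.
k=1: 20.4 kHz, 36.8 kHz.
k=2: 49 kHz, 65.4 kHz.
k=3: 77.6 kHz, 94 kHz.
k=4: 106.2 kHz, 122.6 kHz.
k=5: 134.8 kHz, 151.2 kHz.
Within [42.6 kHz, 110.4 kHz]: 49 kHz, 65.4 kHz, 77.6 kHz, 94 kHz, 106.2 kHz.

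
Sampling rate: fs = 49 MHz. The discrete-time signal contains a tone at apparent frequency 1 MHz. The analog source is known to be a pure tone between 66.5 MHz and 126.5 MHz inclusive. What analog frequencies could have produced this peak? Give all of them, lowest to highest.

Frequencies that alias to 1 MHz are k·fs ± 1 MHz for integer k ≥ 0.
k=0: 1 MHz.
k=1: 48 MHz, 50 MHz.
k=2: 97 MHz, 99 MHz.
k=3: 146 MHz, 148 MHz.
Within [66.5 MHz, 126.5 MHz]: 97 MHz, 99 MHz.

97 MHz, 99 MHz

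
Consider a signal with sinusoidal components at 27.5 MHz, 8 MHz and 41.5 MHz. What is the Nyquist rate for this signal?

Highest-frequency component: 41.5 MHz.
Nyquist rate = 2 × 41.5 MHz = 83 MHz.

83 MHz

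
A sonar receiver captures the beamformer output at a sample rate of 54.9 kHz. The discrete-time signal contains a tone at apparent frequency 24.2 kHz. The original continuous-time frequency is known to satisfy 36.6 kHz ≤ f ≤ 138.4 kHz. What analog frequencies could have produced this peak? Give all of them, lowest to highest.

79.1 kHz, 85.6 kHz, 134 kHz

Frequencies that alias to 24.2 kHz are k·fs ± 24.2 kHz for integer k ≥ 0.
k=0: 24.2 kHz.
k=1: 30.7 kHz, 79.1 kHz.
k=2: 85.6 kHz, 134 kHz.
k=3: 140.5 kHz, 188.9 kHz.
Within [36.6 kHz, 138.4 kHz]: 79.1 kHz, 85.6 kHz, 134 kHz.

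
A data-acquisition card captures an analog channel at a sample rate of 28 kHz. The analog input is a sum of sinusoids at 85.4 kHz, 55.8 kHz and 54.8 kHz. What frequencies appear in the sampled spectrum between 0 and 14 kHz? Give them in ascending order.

fs/2 = 14 kHz.
85.4 kHz mod fs = 1.4 kHz.
1.4 kHz ≤ fs/2 = 14 kHz, appears at 1.4 kHz.
55.8 kHz mod fs = 27.8 kHz.
27.8 kHz > fs/2 = 14 kHz, folds to fs − 27.8 kHz = 0.2 kHz.
54.8 kHz mod fs = 26.8 kHz.
26.8 kHz > fs/2 = 14 kHz, folds to fs − 26.8 kHz = 1.2 kHz.
Distinct values: {0.2 kHz, 1.2 kHz, 1.4 kHz}.

0.2 kHz, 1.2 kHz, 1.4 kHz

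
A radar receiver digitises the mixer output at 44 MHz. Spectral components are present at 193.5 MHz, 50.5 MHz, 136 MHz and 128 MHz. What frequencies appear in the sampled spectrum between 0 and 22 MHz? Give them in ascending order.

fs/2 = 22 MHz.
193.5 MHz mod fs = 17.5 MHz.
17.5 MHz ≤ fs/2 = 22 MHz, appears at 17.5 MHz.
50.5 MHz mod fs = 6.5 MHz.
6.5 MHz ≤ fs/2 = 22 MHz, appears at 6.5 MHz.
136 MHz mod fs = 4 MHz.
4 MHz ≤ fs/2 = 22 MHz, appears at 4 MHz.
128 MHz mod fs = 40 MHz.
40 MHz > fs/2 = 22 MHz, folds to fs − 40 MHz = 4 MHz.
Distinct values: {4 MHz, 6.5 MHz, 17.5 MHz}.

4 MHz, 6.5 MHz, 17.5 MHz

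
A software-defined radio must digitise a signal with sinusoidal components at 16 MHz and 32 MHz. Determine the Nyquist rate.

64 MHz

Highest-frequency component: 32 MHz.
Nyquist rate = 2 × 32 MHz = 64 MHz.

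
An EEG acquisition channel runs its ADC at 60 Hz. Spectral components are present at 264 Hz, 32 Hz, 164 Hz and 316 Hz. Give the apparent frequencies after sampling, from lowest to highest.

16 Hz, 24 Hz, 28 Hz

fs/2 = 30 Hz.
264 Hz mod fs = 24 Hz.
24 Hz ≤ fs/2 = 30 Hz, appears at 24 Hz.
32 Hz > fs/2 = 30 Hz, folds to fs − 32 Hz = 28 Hz.
164 Hz mod fs = 44 Hz.
44 Hz > fs/2 = 30 Hz, folds to fs − 44 Hz = 16 Hz.
316 Hz mod fs = 16 Hz.
16 Hz ≤ fs/2 = 30 Hz, appears at 16 Hz.
Distinct values: {16 Hz, 24 Hz, 28 Hz}.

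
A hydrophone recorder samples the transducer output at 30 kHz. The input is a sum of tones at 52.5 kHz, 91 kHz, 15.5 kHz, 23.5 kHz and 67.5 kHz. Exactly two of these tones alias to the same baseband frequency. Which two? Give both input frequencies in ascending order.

52.5 kHz, 67.5 kHz

fs/2 = 15 kHz.
52.5 kHz mod fs = 22.5 kHz.
22.5 kHz > fs/2 = 15 kHz, folds to fs − 22.5 kHz = 7.5 kHz.
91 kHz mod fs = 1 kHz.
1 kHz ≤ fs/2 = 15 kHz, appears at 1 kHz.
15.5 kHz > fs/2 = 15 kHz, folds to fs − 15.5 kHz = 14.5 kHz.
23.5 kHz > fs/2 = 15 kHz, folds to fs − 23.5 kHz = 6.5 kHz.
67.5 kHz mod fs = 7.5 kHz.
7.5 kHz ≤ fs/2 = 15 kHz, appears at 7.5 kHz.
52.5 kHz and 67.5 kHz both map to 7.5 kHz.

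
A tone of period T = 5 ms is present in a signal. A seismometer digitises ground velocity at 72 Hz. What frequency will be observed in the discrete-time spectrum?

16 Hz

T = 5 ms → f = 1/T = 200 Hz.
200 Hz mod fs = 56 Hz.
56 Hz > fs/2 = 36 Hz, folds to fs − 56 Hz = 16 Hz.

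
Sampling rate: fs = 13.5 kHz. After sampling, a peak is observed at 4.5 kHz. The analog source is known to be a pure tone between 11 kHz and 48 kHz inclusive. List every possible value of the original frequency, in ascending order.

18 kHz, 22.5 kHz, 31.5 kHz, 36 kHz, 45 kHz

Frequencies that alias to 4.5 kHz are k·fs ± 4.5 kHz for integer k ≥ 0.
k=0: 4.5 kHz.
k=1: 9 kHz, 18 kHz.
k=2: 22.5 kHz, 31.5 kHz.
k=3: 36 kHz, 45 kHz.
k=4: 49.5 kHz, 58.5 kHz.
Within [11 kHz, 48 kHz]: 18 kHz, 22.5 kHz, 31.5 kHz, 36 kHz, 45 kHz.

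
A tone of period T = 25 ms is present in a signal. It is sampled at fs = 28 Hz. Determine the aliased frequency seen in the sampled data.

12 Hz

T = 25 ms → f = 1/T = 40 Hz.
40 Hz mod fs = 12 Hz.
12 Hz ≤ fs/2 = 14 Hz, appears at 12 Hz.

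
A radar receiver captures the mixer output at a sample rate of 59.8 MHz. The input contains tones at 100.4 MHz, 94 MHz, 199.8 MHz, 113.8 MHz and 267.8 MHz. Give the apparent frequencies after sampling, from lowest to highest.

fs/2 = 29.9 MHz.
100.4 MHz mod fs = 40.6 MHz.
40.6 MHz > fs/2 = 29.9 MHz, folds to fs − 40.6 MHz = 19.2 MHz.
94 MHz mod fs = 34.2 MHz.
34.2 MHz > fs/2 = 29.9 MHz, folds to fs − 34.2 MHz = 25.6 MHz.
199.8 MHz mod fs = 20.4 MHz.
20.4 MHz ≤ fs/2 = 29.9 MHz, appears at 20.4 MHz.
113.8 MHz mod fs = 54 MHz.
54 MHz > fs/2 = 29.9 MHz, folds to fs − 54 MHz = 5.8 MHz.
267.8 MHz mod fs = 28.6 MHz.
28.6 MHz ≤ fs/2 = 29.9 MHz, appears at 28.6 MHz.
Distinct values: {5.8 MHz, 19.2 MHz, 20.4 MHz, 25.6 MHz, 28.6 MHz}.

5.8 MHz, 19.2 MHz, 20.4 MHz, 25.6 MHz, 28.6 MHz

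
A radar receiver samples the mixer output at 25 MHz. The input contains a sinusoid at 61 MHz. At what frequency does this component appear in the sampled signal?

11 MHz

61 MHz mod fs = 11 MHz.
11 MHz ≤ fs/2 = 12.5 MHz, appears at 11 MHz.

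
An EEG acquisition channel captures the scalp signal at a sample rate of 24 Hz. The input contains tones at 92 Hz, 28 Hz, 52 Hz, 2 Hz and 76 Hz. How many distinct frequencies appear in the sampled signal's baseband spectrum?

2

fs/2 = 12 Hz.
92 Hz mod fs = 20 Hz.
20 Hz > fs/2 = 12 Hz, folds to fs − 20 Hz = 4 Hz.
28 Hz mod fs = 4 Hz.
4 Hz ≤ fs/2 = 12 Hz, appears at 4 Hz.
52 Hz mod fs = 4 Hz.
4 Hz ≤ fs/2 = 12 Hz, appears at 4 Hz.
2 Hz ≤ fs/2 = 12 Hz, passes unchanged.
76 Hz mod fs = 4 Hz.
4 Hz ≤ fs/2 = 12 Hz, appears at 4 Hz.
Distinct values: {2 Hz, 4 Hz} → 2.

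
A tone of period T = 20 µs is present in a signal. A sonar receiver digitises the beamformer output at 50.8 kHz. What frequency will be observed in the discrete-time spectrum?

T = 20 µs → f = 1/T = 50 kHz.
50 kHz > fs/2 = 25.4 kHz, folds to fs − 50 kHz = 0.8 kHz.

0.8 kHz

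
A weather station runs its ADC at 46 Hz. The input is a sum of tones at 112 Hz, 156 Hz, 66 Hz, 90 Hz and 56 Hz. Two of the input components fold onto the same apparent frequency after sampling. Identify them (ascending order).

66 Hz, 112 Hz

fs/2 = 23 Hz.
112 Hz mod fs = 20 Hz.
20 Hz ≤ fs/2 = 23 Hz, appears at 20 Hz.
156 Hz mod fs = 18 Hz.
18 Hz ≤ fs/2 = 23 Hz, appears at 18 Hz.
66 Hz mod fs = 20 Hz.
20 Hz ≤ fs/2 = 23 Hz, appears at 20 Hz.
90 Hz mod fs = 44 Hz.
44 Hz > fs/2 = 23 Hz, folds to fs − 44 Hz = 2 Hz.
56 Hz mod fs = 10 Hz.
10 Hz ≤ fs/2 = 23 Hz, appears at 10 Hz.
66 Hz and 112 Hz both map to 20 Hz.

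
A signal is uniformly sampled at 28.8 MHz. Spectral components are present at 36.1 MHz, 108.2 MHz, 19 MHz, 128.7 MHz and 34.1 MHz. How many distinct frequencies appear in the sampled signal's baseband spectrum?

5

fs/2 = 14.4 MHz.
36.1 MHz mod fs = 7.3 MHz.
7.3 MHz ≤ fs/2 = 14.4 MHz, appears at 7.3 MHz.
108.2 MHz mod fs = 21.8 MHz.
21.8 MHz > fs/2 = 14.4 MHz, folds to fs − 21.8 MHz = 7 MHz.
19 MHz > fs/2 = 14.4 MHz, folds to fs − 19 MHz = 9.8 MHz.
128.7 MHz mod fs = 13.5 MHz.
13.5 MHz ≤ fs/2 = 14.4 MHz, appears at 13.5 MHz.
34.1 MHz mod fs = 5.3 MHz.
5.3 MHz ≤ fs/2 = 14.4 MHz, appears at 5.3 MHz.
Distinct values: {5.3 MHz, 7 MHz, 7.3 MHz, 9.8 MHz, 13.5 MHz} → 5.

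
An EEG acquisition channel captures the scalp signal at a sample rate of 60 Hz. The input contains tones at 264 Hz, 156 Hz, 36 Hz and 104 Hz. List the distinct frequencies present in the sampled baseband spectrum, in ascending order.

fs/2 = 30 Hz.
264 Hz mod fs = 24 Hz.
24 Hz ≤ fs/2 = 30 Hz, appears at 24 Hz.
156 Hz mod fs = 36 Hz.
36 Hz > fs/2 = 30 Hz, folds to fs − 36 Hz = 24 Hz.
36 Hz > fs/2 = 30 Hz, folds to fs − 36 Hz = 24 Hz.
104 Hz mod fs = 44 Hz.
44 Hz > fs/2 = 30 Hz, folds to fs − 44 Hz = 16 Hz.
Distinct values: {16 Hz, 24 Hz}.

16 Hz, 24 Hz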